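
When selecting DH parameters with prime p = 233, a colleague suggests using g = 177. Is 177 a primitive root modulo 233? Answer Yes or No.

No

φ(233) = 233 − 1 = 232 = 2^3 · 29.
Test 177^(232/q) mod 233 for each prime factor q of 232:
177^116 ≡ 1 (mod 233)  [q = 2: ≡ 1 ✗]
177^8 ≡ 92 (mod 233)  [q = 29: ≢ 1 ✓]
Since 177^116 ≡ 1, the order of 177 divides 116 < 232, so 177 is not a primitive root.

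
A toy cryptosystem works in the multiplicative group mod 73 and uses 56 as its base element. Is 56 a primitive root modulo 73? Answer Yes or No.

φ(73) = 73 − 1 = 72 = 2^3 · 3^2.
An element g generates (Z/73Z)^× iff g^(72/q) ≢ 1 (mod 73) for each prime q ∈ {2, 3}.
56^36 ≡ 72 (mod 73)  [q = 2: ≢ 1 ✓]
56^24 ≡ 1 (mod 73)  [q = 3: ≡ 1 ✗]
56^24 ≡ 1 shows ord(56) | 24, strictly less than φ(73); not a primitive root.

No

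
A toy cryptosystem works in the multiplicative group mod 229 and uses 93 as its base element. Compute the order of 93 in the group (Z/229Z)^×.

76

The order of 93 must divide φ(229) = 229 − 1 = 228 = 2^2 · 3 · 19.
Divisors of 228: 1, 2, 3, 4, 6, 12, 19, 38, 57, 76, 114, 228.
Check 93^d mod 229 for each divisor in increasing order:
93^1 ≡ 93 (mod 229)
93^2 ≡ 176 (mod 229)
93^3 ≡ 109 (mod 229)
93^4 ≡ 61 (mod 229)
93^6 ≡ 202 (mod 229)
93^12 ≡ 42 (mod 229)
93^19 ≡ 107 (mod 229)
93^38 ≡ 228 (mod 229)
93^57 ≡ 122 (mod 229)
93^76 ≡ 1 (mod 229) ✓
Therefore the multiplicative order of 93 modulo 229 is 76.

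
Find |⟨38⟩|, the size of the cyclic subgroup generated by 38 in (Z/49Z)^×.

By Lagrange's theorem, ord_49(38) divides φ(49) = φ(7^2) = 7·(7−1) = 42 = 2 · 3 · 7.
Divisors of 42: 1, 2, 3, 6, 7, 14, 21, 42.
Check 38^d mod 49 for each divisor in increasing order:
38^1 ≡ 38 (mod 49)
38^2 ≡ 23 (mod 49)
38^3 ≡ 41 (mod 49)
38^6 ≡ 15 (mod 49)
38^7 ≡ 31 (mod 49)
38^14 ≡ 30 (mod 49)
38^21 ≡ 48 (mod 49)
38^42 ≡ 1 (mod 49) ✓
The smallest such exponent is 42, so the order of 38 is 42.

42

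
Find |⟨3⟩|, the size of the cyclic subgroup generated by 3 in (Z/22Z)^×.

Since 3 ∈ (Z/22Z)^×, its order divides φ(22) = φ(2)·φ(11) = 1·10 = 10 = 2 · 5.
Divisors of 10: 1, 2, 5, 10.
Evaluate successive powers at the divisors of 10:
3^1 ≡ 3
3^2 ≡ 9
3^5 ≡ 1
Therefore the multiplicative order of 3 modulo 22 is 5.

5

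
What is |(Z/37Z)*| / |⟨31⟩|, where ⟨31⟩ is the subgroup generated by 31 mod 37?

9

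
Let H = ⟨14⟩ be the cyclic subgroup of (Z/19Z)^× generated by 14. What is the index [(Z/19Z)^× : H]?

Since 14 ∈ (Z/19Z)^×, its order divides φ(19) = 19 − 1 = 18 = 2 · 3^2.
Divisors of 18: 1, 2, 3, 6, 9, 18.
Test each divisor d:
14^1 ≡ 14
14^2 ≡ 6
14^3 ≡ 8
14^6 ≡ 7
14^9 ≡ 18
14^18 ≡ 1
Thus |⟨14⟩| = ord(14) = 18.
The index is φ(19) / ord(14) = 18 / 18 = 1.

1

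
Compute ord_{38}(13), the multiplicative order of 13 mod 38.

18

Since 13 ∈ (Z/38Z)^×, its order divides φ(38) = φ(2)·φ(19) = 1·18 = 18 = 2 · 3^2.
Divisors of 18: 1, 2, 3, 6, 9, 18.
Compute 13^d (mod 38) for the divisors d until we hit 1:
13^1 ≡ 13 (mod 38)
13^2 ≡ 17 (mod 38)
13^3 ≡ 31 (mod 38)
13^6 ≡ 11 (mod 38)
13^9 ≡ 37 (mod 38)
13^18 ≡ 1 (mod 38) ✓
So ord_38(13) = 18.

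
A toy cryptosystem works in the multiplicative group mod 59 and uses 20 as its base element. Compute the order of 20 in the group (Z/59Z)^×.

Since 20 ∈ (Z/59Z)^×, its order divides φ(59) = 59 − 1 = 58 = 2 · 29.
Divisors of 58: 1, 2, 29, 58.
Compute 20^d (mod 59) for the divisors d until we hit 1:
20^1 ≡ 20 (mod 59)
20^2 ≡ 46 (mod 59)
20^29 ≡ 1 (mod 59) ✓
Therefore the multiplicative order of 20 modulo 59 is 29.

29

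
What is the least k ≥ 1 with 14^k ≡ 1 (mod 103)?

17

Since 14 ∈ (Z/103Z)^×, its order divides φ(103) = 103 − 1 = 102 = 2 · 3 · 17.
Divisors of 102: 1, 2, 3, 6, 17, 34, 51, 102.
Evaluate successive powers at the divisors of 102:
14^1 ≡ 14
14^2 ≡ 93
14^3 ≡ 66
14^6 ≡ 30
14^17 ≡ 1
Therefore the multiplicative order of 14 modulo 103 is 17.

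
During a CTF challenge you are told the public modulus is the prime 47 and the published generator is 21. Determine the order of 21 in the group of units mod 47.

23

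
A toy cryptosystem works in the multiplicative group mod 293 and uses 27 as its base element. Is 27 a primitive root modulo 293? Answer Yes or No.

φ(293) = 293 − 1 = 292 = 2^2 · 73.
27 is a primitive root mod 293 iff 27^(φ(293)/q) ≢ 1 for every prime q | φ(293), i.e. q ∈ {2, 73}.
27^146 ≡ 292 (mod 293)  [q = 2: ≢ 1 ✓]
27^4 ≡ 232 (mod 293)  [q = 73: ≢ 1 ✓]
All checks pass, so 27 has order 292 and is a primitive root modulo 293.

Yes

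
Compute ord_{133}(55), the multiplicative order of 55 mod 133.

18

ord(55) | φ(133) = φ(7·19) = (7−1)·(19−1) = 6·18 = 108 = 2^2 · 3^3.
Divisors of 108: 1, 2, 3, 4, 6, 9, 12, 18, 27, 36, 54, 108.
Compute 55^d (mod 133) for the divisors d until we hit 1:
55^1 ≡ 55 (mod 133)
55^2 ≡ 99 (mod 133)
55^3 ≡ 125 (mod 133)
55^4 ≡ 92 (mod 133)
55^6 ≡ 64 (mod 133)
55^9 ≡ 20 (mod 133)
55^12 ≡ 106 (mod 133)
55^18 ≡ 1 (mod 133) ✓
Hence ord(55) = 18.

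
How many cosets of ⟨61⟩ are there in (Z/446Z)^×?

1

The order of 61 must divide φ(446) = φ(2)·φ(223) = 1·222 = 222 = 2 · 3 · 37.
Divisors of 222: 1, 2, 3, 6, 37, 74, 111, 222.
Test each divisor d:
61^1 ≡ 61
61^2 ≡ 153
61^3 ≡ 413
61^6 ≡ 197
61^37 ≡ 407
61^74 ≡ 183
61^111 ≡ 445
61^222 ≡ 1
Thus |⟨61⟩| = ord(61) = 222.
Index = |(Z/446Z)^×| / |⟨61⟩| = 222 / 222 = 1.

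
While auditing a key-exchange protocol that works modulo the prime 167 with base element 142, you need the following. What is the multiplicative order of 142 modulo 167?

166

ord(142) | φ(167) = 167 − 1 = 166 = 2 · 83.
Divisors of 166: 1, 2, 83, 166.
Test each divisor d:
142^1 ≡ 142 (mod 167)
142^2 ≡ 124 (mod 167)
142^83 ≡ 166 (mod 167)
142^166 ≡ 1 (mod 167) ✓
The smallest such exponent is 166, so the order of 142 is 166.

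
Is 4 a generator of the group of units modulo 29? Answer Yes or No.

φ(29) = 29 − 1 = 28 = 2^2 · 7.
An element g generates (Z/29Z)^× iff g^(28/q) ≢ 1 (mod 29) for each prime q ∈ {2, 7}.
4^14 ≡ 1 (mod 29)  [q = 2: ≡ 1 ✗]
4^4 ≡ 24 (mod 29)  [q = 7: ≢ 1 ✓]
The check at q = 2 fails, so 4 generates a proper subgroup.

No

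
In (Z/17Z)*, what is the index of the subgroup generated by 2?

By Lagrange's theorem, ord_17(2) divides φ(17) = 17 − 1 = 16 = 2^4.
Divisors of 16: 1, 2, 4, 8, 16.
Evaluate successive powers at the divisors of 16:
2^1 ≡ 2
2^2 ≡ 4
2^4 ≡ 16
2^8 ≡ 1
Thus |⟨2⟩| = ord(2) = 8.
The index is φ(17) / ord(2) = 16 / 8 = 2.

2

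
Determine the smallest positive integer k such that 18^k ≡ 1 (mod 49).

3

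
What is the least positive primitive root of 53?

2

φ(53) = 53 − 1 = 52 = 2^2 · 13.
g is a primitive root iff g^(52/q) ≢ 1 (mod 53) for each prime q ∈ {2, 13}.
g = 2: 2^26 ≡ 52; 2^4 ≡ 16 — none is 1, so 2 is a primitive root.
Hence the least primitive root of 53 is 2.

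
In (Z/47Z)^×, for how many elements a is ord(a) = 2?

1

φ(47) = 47 − 1 = 46 = 2 · 23.
(Z/47Z)^× is cyclic (|G| = 46); a cyclic group of order m has exactly φ(d) elements of each order d | m, and none otherwise.
2 | 46, and φ(2) = 2 − 1 = 1.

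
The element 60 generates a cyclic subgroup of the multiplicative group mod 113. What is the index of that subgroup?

4

Since 60 ∈ (Z/113Z)^×, its order divides φ(113) = 113 − 1 = 112 = 2^4 · 7.
Divisors of 112: 1, 2, 4, 7, 8, 14, 16, 28, 56, 112.
Compute 60^d (mod 113) for the divisors d until we hit 1:
60^1 ≡ 60 (mod 113)
60^2 ≡ 97 (mod 113)
60^4 ≡ 30 (mod 113)
60^7 ≡ 15 (mod 113)
60^8 ≡ 109 (mod 113)
60^14 ≡ 112 (mod 113)
60^16 ≡ 16 (mod 113)
60^28 ≡ 1 (mod 113) ✓
The order of 60 is 28, so the subgroup it generates has 28 elements.
[(Z/113Z)^× : ⟨60⟩] = 112/28 = 4.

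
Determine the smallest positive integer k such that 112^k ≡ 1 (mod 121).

Since 112 ∈ (Z/121Z)^×, its order divides φ(121) = φ(11^2) = 11·(11−1) = 110 = 2 · 5 · 11.
Divisors of 110: 1, 2, 5, 10, 11, 22, 55, 110.
Check 112^d mod 121 for each divisor in increasing order:
112^1 ≡ 112 (mod 121)
112^2 ≡ 81 (mod 121)
112^5 ≡ 120 (mod 121)
112^10 ≡ 1 (mod 121) ✓
So ord_121(112) = 10.

10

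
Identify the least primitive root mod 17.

3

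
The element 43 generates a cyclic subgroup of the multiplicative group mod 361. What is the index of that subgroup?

ord(43) | φ(361) = φ(19^2) = 19·(19−1) = 342 = 2 · 3^2 · 19.
Divisors of 342: 1, 2, 3, 6, 9, 18, 19, 38, 57, 114, 171, 342.
Compute 43^d (mod 361) for the divisors d until we hit 1:
43^1 ≡ 43 (mod 361)
43^2 ≡ 44 (mod 361)
43^3 ≡ 87 (mod 361)
43^6 ≡ 349 (mod 361)
43^9 ≡ 39 (mod 361)
43^18 ≡ 77 (mod 361)
43^19 ≡ 62 (mod 361)
43^38 ≡ 234 (mod 361)
43^57 ≡ 68 (mod 361)
43^114 ≡ 292 (mod 361)
43^171 ≡ 1 (mod 361) ✓
So ord_361(43) = 171, hence |⟨43⟩| = 171.
The index is φ(361) / ord(43) = 342 / 171 = 2.

2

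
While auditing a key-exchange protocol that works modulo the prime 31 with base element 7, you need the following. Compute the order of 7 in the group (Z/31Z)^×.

ord(7) | φ(31) = 31 − 1 = 30 = 2 · 3 · 5.
Divisors of 30: 1, 2, 3, 5, 6, 10, 15, 30.
Test each divisor d:
7^1 ≡ 7
7^2 ≡ 18
7^3 ≡ 2
7^5 ≡ 5
7^6 ≡ 4
7^10 ≡ 25
7^15 ≡ 1
Therefore the multiplicative order of 7 modulo 31 is 15.

15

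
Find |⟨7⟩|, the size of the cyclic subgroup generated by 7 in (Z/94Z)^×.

23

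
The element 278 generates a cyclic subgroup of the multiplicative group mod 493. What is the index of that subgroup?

28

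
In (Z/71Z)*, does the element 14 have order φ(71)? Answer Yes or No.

φ(71) = 71 − 1 = 70 = 2 · 5 · 7.
It suffices to check that the order of 14 is not a proper divisor of 70: compute 14^(70/q) for q ∈ {2, 5, 7}.
14^35 ≡ 70 (mod 71)  [q = 2: ≢ 1 ✓]
14^14 ≡ 5 (mod 71)  [q = 5: ≢ 1 ✓]
14^10 ≡ 1 (mod 71)  [q = 7: ≡ 1 ✗]
14^10 ≡ 1 shows ord(14) | 10, strictly less than φ(71); not a primitive root.

No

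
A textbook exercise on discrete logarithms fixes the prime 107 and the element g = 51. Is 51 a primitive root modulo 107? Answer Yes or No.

φ(107) = 107 − 1 = 106 = 2 · 53.
It suffices to check that the order of 51 is not a proper divisor of 106: compute 51^(106/q) for q ∈ {2, 53}.
51^53 ≡ 106 (mod 107)  [q = 2: ≢ 1 ✓]
51^2 ≡ 33 (mod 107)  [q = 53: ≢ 1 ✓]
Every test exponent gives a nontrivial residue, hence 51 generates the full group.

Yes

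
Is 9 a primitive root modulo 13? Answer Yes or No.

No

φ(13) = 13 − 1 = 12 = 2^2 · 3.
It suffices to check that the order of 9 is not a proper divisor of 12: compute 9^(12/q) for q ∈ {2, 3}.
9^6 ≡ 1 (mod 13)  [q = 2: ≡ 1 ✗]
9^4 ≡ 9 (mod 13)  [q = 3: ≢ 1 ✓]
9^6 ≡ 1 shows ord(9) | 6, strictly less than φ(13); not a primitive root.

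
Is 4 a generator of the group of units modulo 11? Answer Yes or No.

No

φ(11) = 11 − 1 = 10 = 2 · 5.
An element g generates (Z/11Z)^× iff g^(10/q) ≢ 1 (mod 11) for each prime q ∈ {2, 5}.
4^5 ≡ 1 (mod 11)  [q = 2: ≡ 1 ✗]
4^2 ≡ 5 (mod 11)  [q = 5: ≢ 1 ✓]
Since 4^5 ≡ 1, the order of 4 divides 5 < 10, so 4 is not a primitive root.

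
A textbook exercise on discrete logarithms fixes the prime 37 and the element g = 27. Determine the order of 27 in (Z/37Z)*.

6

ord(27) | φ(37) = 37 − 1 = 36 = 2^2 · 3^2.
Divisors of 36: 1, 2, 3, 4, 6, 9, 12, 18, 36.
Compute 27^d (mod 37) for the divisors d until we hit 1:
27^1 ≡ 27
27^2 ≡ 26
27^3 ≡ 36
27^4 ≡ 10
27^6 ≡ 1
The smallest such exponent is 6, so the order of 27 is 6.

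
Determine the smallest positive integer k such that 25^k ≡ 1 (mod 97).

48

Since 25 ∈ (Z/97Z)^×, its order divides φ(97) = 97 − 1 = 96 = 2^5 · 3.
Divisors of 96: 1, 2, 3, 4, 6, 8, 12, 16, 24, 32, 48, 96.
Test each divisor d:
25^1 ≡ 25 (mod 97)
25^2 ≡ 43 (mod 97)
25^3 ≡ 8 (mod 97)
25^4 ≡ 6 (mod 97)
25^6 ≡ 64 (mod 97)
25^8 ≡ 36 (mod 97)
25^12 ≡ 22 (mod 97)
25^16 ≡ 35 (mod 97)
25^24 ≡ 96 (mod 97)
25^32 ≡ 61 (mod 97)
25^48 ≡ 1 (mod 97) ✓
Hence ord(25) = 48.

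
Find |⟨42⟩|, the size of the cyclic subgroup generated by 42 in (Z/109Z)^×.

108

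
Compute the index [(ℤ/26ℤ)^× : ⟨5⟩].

3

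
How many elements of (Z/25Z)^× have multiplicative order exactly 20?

8

φ(25) = φ(5^2) = 5·(5−1) = 20 = 2^2 · 5.
(Z/25Z)^× is cyclic (|G| = 20); a cyclic group of order m has exactly φ(d) elements of each order d | m, and none otherwise.
20 = 2^2 · 5 divides 20, and φ(20) = 8.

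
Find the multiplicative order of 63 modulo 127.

14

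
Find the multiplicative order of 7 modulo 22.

ord(7) | φ(22) = φ(2)·φ(11) = 1·10 = 10 = 2 · 5.
Divisors of 10: 1, 2, 5, 10.
Evaluate successive powers at the divisors of 10:
7^1 ≡ 7
7^2 ≡ 5
7^5 ≡ 21
7^10 ≡ 1
The smallest such exponent is 10, so the order of 7 is 10.

10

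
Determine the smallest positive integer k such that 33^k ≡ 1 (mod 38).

Since 33 ∈ (Z/38Z)^×, its order divides φ(38) = φ(2)·φ(19) = 1·18 = 18 = 2 · 3^2.
Divisors of 18: 1, 2, 3, 6, 9, 18.
Test each divisor d:
33^1 ≡ 33 (mod 38)
33^2 ≡ 25 (mod 38)
33^3 ≡ 27 (mod 38)
33^6 ≡ 7 (mod 38)
33^9 ≡ 37 (mod 38)
33^18 ≡ 1 (mod 38) ✓
So ord_38(33) = 18.

18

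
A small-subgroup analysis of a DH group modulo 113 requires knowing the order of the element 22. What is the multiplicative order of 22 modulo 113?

Since 22 ∈ (Z/113Z)^×, its order divides φ(113) = 113 − 1 = 112 = 2^4 · 7.
Divisors of 112: 1, 2, 4, 7, 8, 14, 16, 28, 56, 112.
Test each divisor d:
22^1 ≡ 22 (mod 113)
22^2 ≡ 32 (mod 113)
22^4 ≡ 7 (mod 113)
22^7 ≡ 69 (mod 113)
22^8 ≡ 49 (mod 113)
22^14 ≡ 15 (mod 113)
22^16 ≡ 28 (mod 113)
22^28 ≡ 112 (mod 113)
22^56 ≡ 1 (mod 113) ✓
Hence ord(22) = 56.

56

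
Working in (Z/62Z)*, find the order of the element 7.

15

The order of 7 must divide φ(62) = φ(2)·φ(31) = 1·30 = 30 = 2 · 3 · 5.
Divisors of 30: 1, 2, 3, 5, 6, 10, 15, 30.
Evaluate successive powers at the divisors of 30:
7^1 ≡ 7
7^2 ≡ 49
7^3 ≡ 33
7^5 ≡ 5
7^6 ≡ 35
7^10 ≡ 25
7^15 ≡ 1
Hence ord(7) = 15.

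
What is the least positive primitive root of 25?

φ(25) = φ(5^2) = 5·(5−1) = 20 = 2^2 · 5.
Test candidates g = 2, 3, … against the prime factors q ∈ {2, 5} of φ(25): g is a generator iff g^(20/q) ≢ 1 for every such q.
g = 2: 2^10 ≡ 24; 2^4 ≡ 16 — none is 1, so 2 is a primitive root.
The smallest primitive root modulo 25 is 2.

2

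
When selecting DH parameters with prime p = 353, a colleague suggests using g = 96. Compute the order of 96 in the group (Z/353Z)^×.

352

Since 96 ∈ (Z/353Z)^×, its order divides φ(353) = 353 − 1 = 352 = 2^5 · 11.
Divisors of 352: 1, 2, 4, 8, 11, 16, 22, 32, 44, 88, 176, 352.
Evaluate successive powers at the divisors of 352:
96^1 ≡ 96
96^2 ≡ 38
96^4 ≡ 32
96^8 ≡ 318
96^11 ≡ 106
96^16 ≡ 166
96^22 ≡ 293
96^32 ≡ 22
96^44 ≡ 70
96^88 ≡ 311
96^176 ≡ 352
96^352 ≡ 1
Therefore the multiplicative order of 96 modulo 353 is 352.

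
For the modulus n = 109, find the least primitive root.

6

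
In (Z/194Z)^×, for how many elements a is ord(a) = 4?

2

φ(194) = φ(2)·φ(97) = 1·96 = 96 = 2^5 · 3.
In a cyclic group of order 96, there are φ(d) elements of order d for each divisor d of 96, and zero for non-divisors.
4 = 2^2 divides 96, and φ(4) = 2.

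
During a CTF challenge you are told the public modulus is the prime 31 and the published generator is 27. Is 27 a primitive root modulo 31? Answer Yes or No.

No

φ(31) = 31 − 1 = 30 = 2 · 3 · 5.
An element g generates (Z/31Z)^× iff g^(30/q) ≢ 1 (mod 31) for each prime q ∈ {2, 3, 5}.
27^15 ≡ 30 (mod 31)  [q = 2: ≢ 1 ✓]
27^10 ≡ 1 (mod 31)  [q = 3: ≡ 1 ✗]
27^6 ≡ 4 (mod 31)  [q = 5: ≢ 1 ✓]
Since 27^10 ≡ 1, the order of 27 divides 10 < 30, so 27 is not a primitive root.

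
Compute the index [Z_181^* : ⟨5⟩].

By Lagrange's theorem, ord_181(5) divides φ(181) = 181 − 1 = 180 = 2^2 · 3^2 · 5.
Divisors of 180: 1, 2, 3, 4, 5, 6, 9, 10, 12, 15, 18, 20, 30, 36, 45, 60, 90, 180.
Test each divisor d:
5^1 ≡ 5 (mod 181)
5^2 ≡ 25 (mod 181)
5^3 ≡ 125 (mod 181)
5^4 ≡ 82 (mod 181)
5^5 ≡ 48 (mod 181)
5^6 ≡ 59 (mod 181)
5^9 ≡ 135 (mod 181)
5^10 ≡ 132 (mod 181)
5^12 ≡ 42 (mod 181)
5^15 ≡ 1 (mod 181) ✓
So ord_181(5) = 15, hence |⟨5⟩| = 15.
The index is φ(181) / ord(5) = 180 / 15 = 12.

12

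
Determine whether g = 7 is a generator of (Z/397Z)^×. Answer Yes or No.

Yes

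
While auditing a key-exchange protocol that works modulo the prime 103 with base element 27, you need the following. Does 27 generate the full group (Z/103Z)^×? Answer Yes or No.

φ(103) = 103 − 1 = 102 = 2 · 3 · 17.
27 is a primitive root mod 103 iff 27^(φ(103)/q) ≢ 1 for every prime q | φ(103), i.e. q ∈ {2, 3, 17}.
27^51 ≡ 102 (mod 103)  [q = 2: ≢ 1 ✓]
27^34 ≡ 1 (mod 103)  [q = 3: ≡ 1 ✗]
27^6 ≡ 100 (mod 103)  [q = 17: ≢ 1 ✓]
Since 27^34 ≡ 1, the order of 27 divides 34 < 102, so 27 is not a primitive root.

No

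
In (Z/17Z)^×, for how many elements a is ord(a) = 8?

φ(17) = 17 − 1 = 16 = 2^4.
(Z/17Z)^× is cyclic (|G| = 16); a cyclic group of order m has exactly φ(d) elements of each order d | m, and none otherwise.
8 = 2^3 divides 16, and φ(8) = 4.

4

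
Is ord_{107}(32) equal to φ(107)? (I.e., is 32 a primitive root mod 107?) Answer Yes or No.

Yes

φ(107) = 107 − 1 = 106 = 2 · 53.
It suffices to check that the order of 32 is not a proper divisor of 106: compute 32^(106/q) for q ∈ {2, 53}.
32^53 ≡ 106 (mod 107)  [q = 2: ≢ 1 ✓]
32^2 ≡ 61 (mod 107)  [q = 53: ≢ 1 ✓]
All checks pass, so 32 has order 106 and is a primitive root modulo 107.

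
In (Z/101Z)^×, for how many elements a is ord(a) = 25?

φ(101) = 101 − 1 = 100 = 2^2 · 5^2.
(Z/101Z)^× is cyclic (|G| = 100); a cyclic group of order m has exactly φ(d) elements of each order d | m, and none otherwise.
25 = 5^2 divides 100, and φ(25) = 20.

20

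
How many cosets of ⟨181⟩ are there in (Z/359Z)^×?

2

Since 181 ∈ (Z/359Z)^×, its order divides φ(359) = 359 − 1 = 358 = 2 · 179.
Divisors of 358: 1, 2, 179, 358.
Test each divisor d:
181^1 ≡ 181 (mod 359)
181^2 ≡ 92 (mod 359)
181^179 ≡ 1 (mod 359) ✓
So ord_359(181) = 179, hence |⟨181⟩| = 179.
[(Z/359Z)^× : ⟨181⟩] = 358/179 = 2.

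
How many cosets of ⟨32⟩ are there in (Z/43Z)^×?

ord(32) | φ(43) = 43 − 1 = 42 = 2 · 3 · 7.
Divisors of 42: 1, 2, 3, 6, 7, 14, 21, 42.
Check 32^d mod 43 for each divisor in increasing order:
32^1 ≡ 32 (mod 43)
32^2 ≡ 35 (mod 43)
32^3 ≡ 2 (mod 43)
32^6 ≡ 4 (mod 43)
32^7 ≡ 42 (mod 43)
32^14 ≡ 1 (mod 43) ✓
So ord_43(32) = 14, hence |⟨32⟩| = 14.
[(Z/43Z)^× : ⟨32⟩] = 42/14 = 3.

3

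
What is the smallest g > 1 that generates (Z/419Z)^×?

2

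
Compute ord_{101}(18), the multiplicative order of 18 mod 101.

100

The order of 18 must divide φ(101) = 101 − 1 = 100 = 2^2 · 5^2.
Divisors of 100: 1, 2, 4, 5, 10, 20, 25, 50, 100.
Compute 18^d (mod 101) for the divisors d until we hit 1:
18^1 ≡ 18 (mod 101)
18^2 ≡ 21 (mod 101)
18^4 ≡ 37 (mod 101)
18^5 ≡ 60 (mod 101)
18^10 ≡ 65 (mod 101)
18^20 ≡ 84 (mod 101)
18^25 ≡ 91 (mod 101)
18^50 ≡ 100 (mod 101)
18^100 ≡ 1 (mod 101) ✓
The smallest such exponent is 100, so the order of 18 is 100.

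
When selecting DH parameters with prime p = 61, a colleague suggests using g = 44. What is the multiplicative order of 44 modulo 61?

60

ord(44) | φ(61) = 61 − 1 = 60 = 2^2 · 3 · 5.
Divisors of 60: 1, 2, 3, 4, 5, 6, 10, 12, 15, 20, 30, 60.
Compute 44^d (mod 61) for the divisors d until we hit 1:
44^1 ≡ 44 (mod 61)
44^2 ≡ 45 (mod 61)
44^3 ≡ 28 (mod 61)
44^4 ≡ 12 (mod 61)
44^5 ≡ 40 (mod 61)
44^6 ≡ 52 (mod 61)
44^10 ≡ 14 (mod 61)
44^12 ≡ 20 (mod 61)
44^15 ≡ 11 (mod 61)
44^20 ≡ 13 (mod 61)
44^30 ≡ 60 (mod 61)
44^60 ≡ 1 (mod 61) ✓
Therefore the multiplicative order of 44 modulo 61 is 60.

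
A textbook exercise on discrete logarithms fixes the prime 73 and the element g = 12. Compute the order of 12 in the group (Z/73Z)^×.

36

By Lagrange's theorem, ord_73(12) divides φ(73) = 73 − 1 = 72 = 2^3 · 3^2.
Divisors of 72: 1, 2, 3, 4, 6, 8, 9, 12, 18, 24, 36, 72.
Evaluate successive powers at the divisors of 72:
12^1 ≡ 12 (mod 73)
12^2 ≡ 71 (mod 73)
12^3 ≡ 49 (mod 73)
12^4 ≡ 4 (mod 73)
12^6 ≡ 65 (mod 73)
12^8 ≡ 16 (mod 73)
12^9 ≡ 46 (mod 73)
12^12 ≡ 64 (mod 73)
12^18 ≡ 72 (mod 73)
12^24 ≡ 8 (mod 73)
12^36 ≡ 1 (mod 73) ✓
So ord_73(12) = 36.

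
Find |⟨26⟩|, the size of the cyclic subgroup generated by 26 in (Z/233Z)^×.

ord(26) | φ(233) = 233 − 1 = 232 = 2^3 · 29.
Divisors of 232: 1, 2, 4, 8, 29, 58, 116, 232.
Test each divisor d:
26^1 ≡ 26 (mod 233)
26^2 ≡ 210 (mod 233)
26^4 ≡ 63 (mod 233)
26^8 ≡ 8 (mod 233)
26^29 ≡ 89 (mod 233)
26^58 ≡ 232 (mod 233)
26^116 ≡ 1 (mod 233) ✓
Therefore the multiplicative order of 26 modulo 233 is 116.

116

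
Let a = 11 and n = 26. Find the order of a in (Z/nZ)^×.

12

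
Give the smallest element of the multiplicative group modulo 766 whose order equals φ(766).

5

φ(766) = φ(2)·φ(383) = 1·382 = 382 = 2 · 191.
Test candidates g = 2, 3, … against the prime factors q ∈ {2, 191} of φ(766): g is a generator iff g^(382/q) ≢ 1 for every such q.
g = 2: gcd(2, 766) = 2 > 1, not a unit — skip.
g = 3: 3^191 ≡ 1 — hits 1, so not a primitive root.
g = 4: gcd(4, 766) = 2 > 1, not a unit — skip.
g = 5: 5^191 ≡ 765; 5^2 ≡ 25 — none is 1, so 5 is a primitive root.
So 5 is the smallest generator of (Z/766Z)^×.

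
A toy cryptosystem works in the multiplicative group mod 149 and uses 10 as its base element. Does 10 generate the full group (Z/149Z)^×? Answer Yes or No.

φ(149) = 149 − 1 = 148 = 2^2 · 37.
Test 10^(148/q) mod 149 for each prime factor q of 148:
10^74 ≡ 148 (mod 149)  [q = 2: ≢ 1 ✓]
10^4 ≡ 17 (mod 149)  [q = 37: ≢ 1 ✓]
Every test exponent gives a nontrivial residue, hence 10 generates the full group.

Yes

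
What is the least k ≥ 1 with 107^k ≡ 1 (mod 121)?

The order of 107 must divide φ(121) = φ(11^2) = 11·(11−1) = 110 = 2 · 5 · 11.
Divisors of 110: 1, 2, 5, 10, 11, 22, 55, 110.
Compute 107^d (mod 121) for the divisors d until we hit 1:
107^1 ≡ 107 (mod 121)
107^2 ≡ 75 (mod 121)
107^5 ≡ 21 (mod 121)
107^10 ≡ 78 (mod 121)
107^11 ≡ 118 (mod 121)
107^22 ≡ 9 (mod 121)
107^55 ≡ 120 (mod 121)
107^110 ≡ 1 (mod 121) ✓
Therefore the multiplicative order of 107 modulo 121 is 110.

110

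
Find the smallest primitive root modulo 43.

3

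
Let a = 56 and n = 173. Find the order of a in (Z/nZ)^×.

The order of 56 must divide φ(173) = 173 − 1 = 172 = 2^2 · 43.
Divisors of 172: 1, 2, 4, 43, 86, 172.
Check 56^d mod 173 for each divisor in increasing order:
56^1 ≡ 56 (mod 173)
56^2 ≡ 22 (mod 173)
56^4 ≡ 138 (mod 173)
56^43 ≡ 172 (mod 173)
56^86 ≡ 1 (mod 173) ✓
Therefore the multiplicative order of 56 modulo 173 is 86.

86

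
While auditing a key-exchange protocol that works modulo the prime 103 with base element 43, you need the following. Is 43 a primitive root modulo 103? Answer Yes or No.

φ(103) = 103 − 1 = 102 = 2 · 3 · 17.
43 is a primitive root mod 103 iff 43^(φ(103)/q) ≢ 1 for every prime q | φ(103), i.e. q ∈ {2, 3, 17}.
43^51 ≡ 102 (mod 103)  [q = 2: ≢ 1 ✓]
43^34 ≡ 46 (mod 103)  [q = 3: ≢ 1 ✓]
43^6 ≡ 81 (mod 103)  [q = 17: ≢ 1 ✓]
Every test exponent gives a nontrivial residue, hence 43 generates the full group.

Yes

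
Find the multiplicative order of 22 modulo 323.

144

Since 22 ∈ (Z/323Z)^×, its order divides φ(323) = φ(17·19) = (17−1)·(19−1) = 16·18 = 288 = 2^5 · 3^2.
Divisors of 288: 1, 2, 3, 4, 6, 8, 9, 12, 16, 18, 24, 32, 36, 48, 72, 96, 144, 288.
Check 22^d mod 323 for each divisor in increasing order:
22^1 ≡ 22
22^2 ≡ 161
22^3 ≡ 312
22^4 ≡ 81
22^6 ≡ 121
22^8 ≡ 101
22^9 ≡ 284
22^12 ≡ 106
22^16 ≡ 188
22^18 ≡ 229
22^24 ≡ 254
22^32 ≡ 137
22^36 ≡ 115
22^48 ≡ 239
22^72 ≡ 305
22^96 ≡ 273
22^144 ≡ 1
The smallest such exponent is 144, so the order of 22 is 144.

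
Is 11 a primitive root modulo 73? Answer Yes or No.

Yes

φ(73) = 73 − 1 = 72 = 2^3 · 3^2.
Test 11^(72/q) mod 73 for each prime factor q of 72:
11^36 ≡ 72 (mod 73)  [q = 2: ≢ 1 ✓]
11^24 ≡ 8 (mod 73)  [q = 3: ≢ 1 ✓]
All checks pass, so 11 has order 72 and is a primitive root modulo 73.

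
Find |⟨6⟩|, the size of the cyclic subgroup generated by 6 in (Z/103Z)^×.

102

By Lagrange's theorem, ord_103(6) divides φ(103) = 103 − 1 = 102 = 2 · 3 · 17.
Divisors of 102: 1, 2, 3, 6, 17, 34, 51, 102.
Check 6^d mod 103 for each divisor in increasing order:
6^1 ≡ 6
6^2 ≡ 36
6^3 ≡ 10
6^6 ≡ 100
6^17 ≡ 47
6^34 ≡ 46
6^51 ≡ 102
6^102 ≡ 1
Hence ord(6) = 102.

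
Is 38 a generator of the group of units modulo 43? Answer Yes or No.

No

φ(43) = 43 − 1 = 42 = 2 · 3 · 7.
An element g generates (Z/43Z)^× iff g^(42/q) ≢ 1 (mod 43) for each prime q ∈ {2, 3, 7}.
38^21 ≡ 1 (mod 43)  [q = 2: ≡ 1 ✗]
38^14 ≡ 36 (mod 43)  [q = 3: ≢ 1 ✓]
38^6 ≡ 16 (mod 43)  [q = 7: ≢ 1 ✓]
Since 38^21 ≡ 1, the order of 38 divides 21 < 42, so 38 is not a primitive root.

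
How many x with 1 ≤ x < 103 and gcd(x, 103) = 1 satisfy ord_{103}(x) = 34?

16

φ(103) = 103 − 1 = 102 = 2 · 3 · 17.
(Z/103Z)^× is cyclic (|G| = 102); a cyclic group of order m has exactly φ(d) elements of each order d | m, and none otherwise.
34 = 2 · 17 divides 102, and φ(34) = 16.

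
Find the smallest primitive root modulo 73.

5

φ(73) = 73 − 1 = 72 = 2^3 · 3^2.
g is a primitive root iff g^(72/q) ≢ 1 (mod 73) for each prime q ∈ {2, 3}.
g = 2: 2^36 ≡ 1 — hits 1, so not a primitive root.
g = 3: 3^36 ≡ 1 — hits 1, so not a primitive root.
g = 4: 4^36 ≡ 1 — hits 1, so not a primitive root.
g = 5: 5^36 ≡ 72; 5^24 ≡ 8 — none is 1, so 5 is a primitive root.
So 5 is the smallest generator of (Z/73Z)^×.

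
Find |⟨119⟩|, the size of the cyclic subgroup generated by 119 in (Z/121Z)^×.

55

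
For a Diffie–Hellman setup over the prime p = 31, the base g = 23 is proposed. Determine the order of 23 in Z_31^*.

The order of 23 must divide φ(31) = 31 − 1 = 30 = 2 · 3 · 5.
Divisors of 30: 1, 2, 3, 5, 6, 10, 15, 30.
Compute 23^d (mod 31) for the divisors d until we hit 1:
23^1 ≡ 23
23^2 ≡ 2
23^3 ≡ 15
23^5 ≡ 30
23^6 ≡ 8
23^10 ≡ 1
So ord_31(23) = 10.

10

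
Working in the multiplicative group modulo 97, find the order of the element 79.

16

Since 79 ∈ (Z/97Z)^×, its order divides φ(97) = 97 − 1 = 96 = 2^5 · 3.
Divisors of 96: 1, 2, 3, 4, 6, 8, 12, 16, 24, 32, 48, 96.
Evaluate successive powers at the divisors of 96:
79^1 ≡ 79 (mod 97)
79^2 ≡ 33 (mod 97)
79^3 ≡ 85 (mod 97)
79^4 ≡ 22 (mod 97)
79^6 ≡ 47 (mod 97)
79^8 ≡ 96 (mod 97)
79^12 ≡ 75 (mod 97)
79^16 ≡ 1 (mod 97) ✓
Therefore the multiplicative order of 79 modulo 97 is 16.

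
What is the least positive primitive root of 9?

2

φ(9) = φ(3^2) = 3·(3−1) = 6 = 2 · 3.
g is a primitive root iff g^(6/q) ≢ 1 (mod 9) for each prime q ∈ {2, 3}.
g = 2: 2^3 ≡ 8; 2^2 ≡ 4 — none is 1, so 2 is a primitive root.
Hence the least primitive root of 9 is 2.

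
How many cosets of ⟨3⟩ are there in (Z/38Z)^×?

1

Since 3 ∈ (Z/38Z)^×, its order divides φ(38) = φ(2)·φ(19) = 1·18 = 18 = 2 · 3^2.
Divisors of 18: 1, 2, 3, 6, 9, 18.
Test each divisor d:
3^1 ≡ 3 (mod 38)
3^2 ≡ 9 (mod 38)
3^3 ≡ 27 (mod 38)
3^6 ≡ 7 (mod 38)
3^9 ≡ 37 (mod 38)
3^18 ≡ 1 (mod 38) ✓
So ord_38(3) = 18, hence |⟨3⟩| = 18.
[(Z/38Z)^× : ⟨3⟩] = 18/18 = 1.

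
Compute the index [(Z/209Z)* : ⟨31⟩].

6

By Lagrange's theorem, ord_209(31) divides φ(209) = φ(11·19) = (11−1)·(19−1) = 10·18 = 180 = 2^2 · 3^2 · 5.
Divisors of 180: 1, 2, 3, 4, 5, 6, 9, 10, 12, 15, 18, 20, 30, 36, 45, 60, 90, 180.
Evaluate successive powers at the divisors of 180:
31^1 ≡ 31 (mod 209)
31^2 ≡ 125 (mod 209)
31^3 ≡ 113 (mod 209)
31^4 ≡ 159 (mod 209)
31^5 ≡ 122 (mod 209)
31^6 ≡ 20 (mod 209)
31^9 ≡ 170 (mod 209)
31^10 ≡ 45 (mod 209)
31^12 ≡ 191 (mod 209)
31^15 ≡ 56 (mod 209)
31^18 ≡ 58 (mod 209)
31^20 ≡ 144 (mod 209)
31^30 ≡ 1 (mod 209) ✓
The order of 31 is 30, so the subgroup it generates has 30 elements.
The index is φ(209) / ord(31) = 180 / 30 = 6.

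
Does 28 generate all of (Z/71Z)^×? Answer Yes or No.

Yes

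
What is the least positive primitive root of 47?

φ(47) = 47 − 1 = 46 = 2 · 23.
Test candidates g = 2, 3, … against the prime factors q ∈ {2, 23} of φ(47): g is a generator iff g^(46/q) ≢ 1 for every such q.
g = 2: 2^23 ≡ 1 — hits 1, so not a primitive root.
g = 3: 3^23 ≡ 1 — hits 1, so not a primitive root.
g = 4: 4^23 ≡ 1 — hits 1, so not a primitive root.
g = 5: 5^23 ≡ 46; 5^2 ≡ 25 — none is 1, so 5 is a primitive root.
So 5 is the smallest generator of (Z/47Z)^×.

5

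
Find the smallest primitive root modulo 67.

2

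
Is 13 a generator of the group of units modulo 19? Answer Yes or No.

Yes

φ(19) = 19 − 1 = 18 = 2 · 3^2.
An element g generates (Z/19Z)^× iff g^(18/q) ≢ 1 (mod 19) for each prime q ∈ {2, 3}.
13^9 ≡ 18 (mod 19)  [q = 2: ≢ 1 ✓]
13^6 ≡ 11 (mod 19)  [q = 3: ≢ 1 ✓]
Every test exponent gives a nontrivial residue, hence 13 generates the full group.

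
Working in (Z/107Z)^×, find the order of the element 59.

ord(59) | φ(107) = 107 − 1 = 106 = 2 · 53.
Divisors of 106: 1, 2, 53, 106.
Compute 59^d (mod 107) for the divisors d until we hit 1:
59^1 ≡ 59 (mod 107)
59^2 ≡ 57 (mod 107)
59^53 ≡ 106 (mod 107)
59^106 ≡ 1 (mod 107) ✓
Hence ord(59) = 106.

106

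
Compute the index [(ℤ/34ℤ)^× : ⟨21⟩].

4

ord(21) | φ(34) = φ(2)·φ(17) = 1·16 = 16 = 2^4.
Divisors of 16: 1, 2, 4, 8, 16.
Compute 21^d (mod 34) for the divisors d until we hit 1:
21^1 ≡ 21 (mod 34)
21^2 ≡ 33 (mod 34)
21^4 ≡ 1 (mod 34) ✓
So ord_34(21) = 4, hence |⟨21⟩| = 4.
Index = |(Z/34Z)^×| / |⟨21⟩| = 16 / 4 = 4.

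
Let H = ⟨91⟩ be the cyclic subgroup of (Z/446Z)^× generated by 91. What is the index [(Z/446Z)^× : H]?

3

ord(91) | φ(446) = φ(2)·φ(223) = 1·222 = 222 = 2 · 3 · 37.
Divisors of 222: 1, 2, 3, 6, 37, 74, 111, 222.
Evaluate successive powers at the divisors of 222:
91^1 ≡ 91 (mod 446)
91^2 ≡ 253 (mod 446)
91^3 ≡ 277 (mod 446)
91^6 ≡ 17 (mod 446)
91^37 ≡ 445 (mod 446)
91^74 ≡ 1 (mod 446) ✓
The order of 91 is 74, so the subgroup it generates has 74 elements.
Index = |(Z/446Z)^×| / |⟨91⟩| = 222 / 74 = 3.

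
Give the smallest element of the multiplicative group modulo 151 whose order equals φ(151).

φ(151) = 151 − 1 = 150 = 2 · 3 · 5^2.
g is a primitive root iff g^(150/q) ≢ 1 (mod 151) for each prime q ∈ {2, 3, 5}.
g = 2: 2^75 ≡ 1 — hits 1, so not a primitive root.
g = 3: 3^75 ≡ 150; 3^50 ≡ 1 — hits 1, so not a primitive root.
g = 4: 4^75 ≡ 1 — hits 1, so not a primitive root.
g = 5: 5^75 ≡ 1 — hits 1, so not a primitive root.
g = 6: 6^75 ≡ 150; 6^50 ≡ 32; 6^30 ≡ 59 — none is 1, so 6 is a primitive root.
So 6 is the smallest generator of (Z/151Z)^×.

6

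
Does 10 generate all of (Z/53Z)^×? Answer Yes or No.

No

φ(53) = 53 − 1 = 52 = 2^2 · 13.
It suffices to check that the order of 10 is not a proper divisor of 52: compute 10^(52/q) for q ∈ {2, 13}.
10^26 ≡ 1 (mod 53)  [q = 2: ≡ 1 ✗]
10^4 ≡ 36 (mod 53)  [q = 13: ≢ 1 ✓]
10^26 ≡ 1 shows ord(10) | 26, strictly less than φ(53); not a primitive root.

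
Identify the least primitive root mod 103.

5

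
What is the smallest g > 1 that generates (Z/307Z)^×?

φ(307) = 307 − 1 = 306 = 2 · 3^2 · 17.
g is a primitive root iff g^(306/q) ≢ 1 (mod 307) for each prime q ∈ {2, 3, 17}.
g = 2: 2^153 ≡ 306; 2^102 ≡ 1 — hits 1, so not a primitive root.
g = 3: 3^153 ≡ 306; 3^102 ≡ 1 — hits 1, so not a primitive root.
g = 4: 4^153 ≡ 1 — hits 1, so not a primitive root.
g = 5: 5^153 ≡ 306; 5^102 ≡ 289; 5^18 ≡ 81 — none is 1, so 5 is a primitive root.
Hence the least primitive root of 307 is 5.

5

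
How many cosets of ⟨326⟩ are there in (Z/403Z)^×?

72

The order of 326 must divide φ(403) = φ(13·31) = (13−1)·(31−1) = 12·30 = 360 = 2^3 · 3^2 · 5.
Divisors of 360: 1, 2, 3, 4, 5, 6, 8, 9, 10, 12, 15, 18, 20, 24, 30, 36, 40, 45, 60, 72, 90, 120, 180, 360.
Test each divisor d:
326^1 ≡ 326 (mod 403)
326^2 ≡ 287 (mod 403)
326^3 ≡ 66 (mod 403)
326^4 ≡ 157 (mod 403)
326^5 ≡ 1 (mod 403) ✓
So ord_403(326) = 5, hence |⟨326⟩| = 5.
The index is φ(403) / ord(326) = 360 / 5 = 72.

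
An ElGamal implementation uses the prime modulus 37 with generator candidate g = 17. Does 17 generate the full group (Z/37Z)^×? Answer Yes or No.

Yes

φ(37) = 37 − 1 = 36 = 2^2 · 3^2.
Test 17^(36/q) mod 37 for each prime factor q of 36:
17^18 ≡ 36 (mod 37)  [q = 2: ≢ 1 ✓]
17^12 ≡ 26 (mod 37)  [q = 3: ≢ 1 ✓]
All checks pass, so 17 has order 36 and is a primitive root modulo 37.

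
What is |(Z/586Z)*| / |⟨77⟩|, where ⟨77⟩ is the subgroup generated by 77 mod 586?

4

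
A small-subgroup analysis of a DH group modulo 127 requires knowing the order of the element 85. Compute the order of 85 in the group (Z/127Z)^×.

126

The order of 85 must divide φ(127) = 127 − 1 = 126 = 2 · 3^2 · 7.
Divisors of 126: 1, 2, 3, 6, 7, 9, 14, 18, 21, 42, 63, 126.
Evaluate successive powers at the divisors of 126:
85^1 ≡ 85 (mod 127)
85^2 ≡ 113 (mod 127)
85^3 ≡ 80 (mod 127)
85^6 ≡ 50 (mod 127)
85^7 ≡ 59 (mod 127)
85^9 ≡ 63 (mod 127)
85^14 ≡ 52 (mod 127)
85^18 ≡ 32 (mod 127)
85^21 ≡ 20 (mod 127)
85^42 ≡ 19 (mod 127)
85^63 ≡ 126 (mod 127)
85^126 ≡ 1 (mod 127) ✓
Hence ord(85) = 126.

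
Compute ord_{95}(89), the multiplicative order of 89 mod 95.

ord(89) | φ(95) = φ(5·19) = (5−1)·(19−1) = 4·18 = 72 = 2^3 · 3^2.
Divisors of 72: 1, 2, 3, 4, 6, 8, 9, 12, 18, 24, 36, 72.
Compute 89^d (mod 95) for the divisors d until we hit 1:
89^1 ≡ 89 (mod 95)
89^2 ≡ 36 (mod 95)
89^3 ≡ 69 (mod 95)
89^4 ≡ 61 (mod 95)
89^6 ≡ 11 (mod 95)
89^8 ≡ 16 (mod 95)
89^9 ≡ 94 (mod 95)
89^12 ≡ 26 (mod 95)
89^18 ≡ 1 (mod 95) ✓
Therefore the multiplicative order of 89 modulo 95 is 18.

18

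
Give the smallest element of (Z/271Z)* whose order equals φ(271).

φ(271) = 271 − 1 = 270 = 2 · 3^3 · 5.
Test candidates g = 2, 3, … against the prime factors q ∈ {2, 3, 5} of φ(271): g is a generator iff g^(270/q) ≢ 1 for every such q.
g = 2: 2^135 ≡ 1 — hits 1, so not a primitive root.
g = 3: 3^135 ≡ 270; 3^90 ≡ 1 — hits 1, so not a primitive root.
g = 4: 4^135 ≡ 1 — hits 1, so not a primitive root.
g = 5: 5^135 ≡ 1 — hits 1, so not a primitive root.
g = 6: 6^135 ≡ 270; 6^90 ≡ 242; 6^54 ≡ 10 — none is 1, so 6 is a primitive root.
The smallest primitive root modulo 271 is 6.

6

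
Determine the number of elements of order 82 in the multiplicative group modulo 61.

0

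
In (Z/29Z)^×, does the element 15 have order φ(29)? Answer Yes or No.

Yes

φ(29) = 29 − 1 = 28 = 2^2 · 7.
An element g generates (Z/29Z)^× iff g^(28/q) ≢ 1 (mod 29) for each prime q ∈ {2, 7}.
15^14 ≡ 28 (mod 29)  [q = 2: ≢ 1 ✓]
15^4 ≡ 20 (mod 29)  [q = 7: ≢ 1 ✓]
None equal 1, so ord_29(15) = 28: 15 is a primitive root.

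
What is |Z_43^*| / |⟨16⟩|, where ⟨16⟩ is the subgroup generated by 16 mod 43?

6

The order of 16 must divide φ(43) = 43 − 1 = 42 = 2 · 3 · 7.
Divisors of 42: 1, 2, 3, 6, 7, 14, 21, 42.
Evaluate successive powers at the divisors of 42:
16^1 ≡ 16 (mod 43)
16^2 ≡ 41 (mod 43)
16^3 ≡ 11 (mod 43)
16^6 ≡ 35 (mod 43)
16^7 ≡ 1 (mod 43) ✓
The order of 16 is 7, so the subgroup it generates has 7 elements.
The index is φ(43) / ord(16) = 42 / 7 = 6.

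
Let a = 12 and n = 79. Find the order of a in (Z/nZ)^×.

ord(12) | φ(79) = 79 − 1 = 78 = 2 · 3 · 13.
Divisors of 78: 1, 2, 3, 6, 13, 26, 39, 78.
Test each divisor d:
12^1 ≡ 12
12^2 ≡ 65
12^3 ≡ 69
12^6 ≡ 21
12^13 ≡ 78
12^26 ≡ 1
So ord_79(12) = 26.

26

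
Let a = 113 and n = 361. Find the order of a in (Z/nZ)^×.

38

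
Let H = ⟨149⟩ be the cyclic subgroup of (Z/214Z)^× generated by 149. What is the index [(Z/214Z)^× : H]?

2

ord(149) | φ(214) = φ(2)·φ(107) = 1·106 = 106 = 2 · 53.
Divisors of 106: 1, 2, 53, 106.
Compute 149^d (mod 214) for the divisors d until we hit 1:
149^1 ≡ 149
149^2 ≡ 159
149^53 ≡ 1
Thus |⟨149⟩| = ord(149) = 53.
The index is φ(214) / ord(149) = 106 / 53 = 2.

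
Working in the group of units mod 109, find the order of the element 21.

27

By Lagrange's theorem, ord_109(21) divides φ(109) = 109 − 1 = 108 = 2^2 · 3^3.
Divisors of 108: 1, 2, 3, 4, 6, 9, 12, 18, 27, 36, 54, 108.
Check 21^d mod 109 for each divisor in increasing order:
21^1 ≡ 21 (mod 109)
21^2 ≡ 5 (mod 109)
21^3 ≡ 105 (mod 109)
21^4 ≡ 25 (mod 109)
21^6 ≡ 16 (mod 109)
21^9 ≡ 45 (mod 109)
21^12 ≡ 38 (mod 109)
21^18 ≡ 63 (mod 109)
21^27 ≡ 1 (mod 109) ✓
So ord_109(21) = 27.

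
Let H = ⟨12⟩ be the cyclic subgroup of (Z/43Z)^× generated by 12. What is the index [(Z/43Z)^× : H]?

1

Since 12 ∈ (Z/43Z)^×, its order divides φ(43) = 43 − 1 = 42 = 2 · 3 · 7.
Divisors of 42: 1, 2, 3, 6, 7, 14, 21, 42.
Evaluate successive powers at the divisors of 42:
12^1 ≡ 12 (mod 43)
12^2 ≡ 15 (mod 43)
12^3 ≡ 8 (mod 43)
12^6 ≡ 21 (mod 43)
12^7 ≡ 37 (mod 43)
12^14 ≡ 36 (mod 43)
12^21 ≡ 42 (mod 43)
12^42 ≡ 1 (mod 43) ✓
Thus |⟨12⟩| = ord(12) = 42.
Index = |(Z/43Z)^×| / |⟨12⟩| = 42 / 42 = 1.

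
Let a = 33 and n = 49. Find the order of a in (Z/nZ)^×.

42

The order of 33 must divide φ(49) = φ(7^2) = 7·(7−1) = 42 = 2 · 3 · 7.
Divisors of 42: 1, 2, 3, 6, 7, 14, 21, 42.
Compute 33^d (mod 49) for the divisors d until we hit 1:
33^1 ≡ 33 (mod 49)
33^2 ≡ 11 (mod 49)
33^3 ≡ 20 (mod 49)
33^6 ≡ 8 (mod 49)
33^7 ≡ 19 (mod 49)
33^14 ≡ 18 (mod 49)
33^21 ≡ 48 (mod 49)
33^42 ≡ 1 (mod 49) ✓
Therefore the multiplicative order of 33 modulo 49 is 42.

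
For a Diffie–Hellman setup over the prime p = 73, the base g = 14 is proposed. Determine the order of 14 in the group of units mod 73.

By Lagrange's theorem, ord_73(14) divides φ(73) = 73 − 1 = 72 = 2^3 · 3^2.
Divisors of 72: 1, 2, 3, 4, 6, 8, 9, 12, 18, 24, 36, 72.
Compute 14^d (mod 73) for the divisors d until we hit 1:
14^1 ≡ 14 (mod 73)
14^2 ≡ 50 (mod 73)
14^3 ≡ 43 (mod 73)
14^4 ≡ 18 (mod 73)
14^6 ≡ 24 (mod 73)
14^8 ≡ 32 (mod 73)
14^9 ≡ 10 (mod 73)
14^12 ≡ 65 (mod 73)
14^18 ≡ 27 (mod 73)
14^24 ≡ 64 (mod 73)
14^36 ≡ 72 (mod 73)
14^72 ≡ 1 (mod 73) ✓
The smallest such exponent is 72, so the order of 14 is 72.

72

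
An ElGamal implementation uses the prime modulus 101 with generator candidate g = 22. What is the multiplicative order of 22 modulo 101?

50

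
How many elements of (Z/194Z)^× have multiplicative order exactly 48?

φ(194) = φ(2)·φ(97) = 1·96 = 96 = 2^5 · 3.
(Z/194Z)^× is cyclic (|G| = 96); a cyclic group of order m has exactly φ(d) elements of each order d | m, and none otherwise.
48 = 2^4 · 3 divides 96, and φ(48) = 16.

16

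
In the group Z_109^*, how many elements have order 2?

1

φ(109) = 109 − 1 = 108 = 2^2 · 3^3.
Since (Z/109Z)^× is cyclic of order 108, the number of elements of order d is φ(d) when d | 108 and 0 otherwise.
2 | 108, and φ(2) = 2 − 1 = 1.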